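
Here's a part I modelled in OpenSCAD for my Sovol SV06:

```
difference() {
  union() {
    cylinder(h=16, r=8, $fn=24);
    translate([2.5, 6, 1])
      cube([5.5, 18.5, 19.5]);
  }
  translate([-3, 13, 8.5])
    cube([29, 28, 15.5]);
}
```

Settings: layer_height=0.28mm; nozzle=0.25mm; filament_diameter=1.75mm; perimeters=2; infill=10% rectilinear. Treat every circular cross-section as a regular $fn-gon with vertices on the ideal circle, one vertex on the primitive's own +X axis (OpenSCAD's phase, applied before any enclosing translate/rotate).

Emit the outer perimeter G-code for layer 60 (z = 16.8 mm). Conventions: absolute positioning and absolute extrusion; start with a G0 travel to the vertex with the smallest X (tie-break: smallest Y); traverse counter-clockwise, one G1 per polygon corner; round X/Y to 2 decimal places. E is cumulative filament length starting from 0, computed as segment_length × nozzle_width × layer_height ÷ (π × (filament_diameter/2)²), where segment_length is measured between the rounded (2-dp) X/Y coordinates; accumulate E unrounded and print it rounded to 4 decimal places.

G0 X2.50 Y6.00 Z16.80
G1 X8.00 Y6.00 E0.1601
G1 X8.00 Y13.00 E0.3638
G1 X2.50 Y13.00 E0.5238
G1 X2.50 Y6.00 E0.7276

At z = 16.8 mm: the cylinder is absent (z outside [0, 16]); the 5.5×18.5 cube at (2.5, 6) contributes its full rectangle; Merging all regions: only the 5.5×18.5 cube at (2.5, 6) is present, so the union is just that shape — 1 connected region; the 29×28 cube at (-3, 13) contributes its full rectangle; After the difference (first − rest): starting from the result so far, the 29×28 cube at (-3, 13) partially overlaps it — only the 63.25 mm² overlap (of its 812.00 mm²) is removed, clipping the outline — 1 connected region. The outline is a single polygon with 4 vertices. Extrusion per mm of travel: 0.25 × 0.28 / (π × 0.875²) = 0.029103. Accumulating E over each segment gives final E = 0.7276.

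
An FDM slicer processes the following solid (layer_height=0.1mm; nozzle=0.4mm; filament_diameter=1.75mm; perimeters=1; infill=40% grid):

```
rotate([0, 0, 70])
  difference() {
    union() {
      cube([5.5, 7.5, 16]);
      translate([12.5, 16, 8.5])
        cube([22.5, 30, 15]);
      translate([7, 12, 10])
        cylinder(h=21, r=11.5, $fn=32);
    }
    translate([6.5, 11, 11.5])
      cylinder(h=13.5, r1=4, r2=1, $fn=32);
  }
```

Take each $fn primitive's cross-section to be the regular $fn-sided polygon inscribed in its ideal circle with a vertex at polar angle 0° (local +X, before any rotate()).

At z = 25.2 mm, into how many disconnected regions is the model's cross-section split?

At z = 25.2 mm: the cube is not intersected at this z (z outside [0, 16]); the cube at (12.5, 16) does not reach this height (z outside [8.5, 23.5]); the cylinder at (7, 12): section is a regular 32-gon, circumradius r=11.5; Merging all regions: only the r=11.5 cylinder at (7, 12) is present, so the union is just that shape — 1 connected region; the cone at (6.5, 11) is absent (z outside [11.5, 25]); Subtracting the remaining from the first: none of the subtracted shapes is present at this height, so that combined region is unchanged — 1 connected region; (whole slice rotated 70° about Z — lengths, areas and connectivity unchanged). The result has 1 disconnected region.

1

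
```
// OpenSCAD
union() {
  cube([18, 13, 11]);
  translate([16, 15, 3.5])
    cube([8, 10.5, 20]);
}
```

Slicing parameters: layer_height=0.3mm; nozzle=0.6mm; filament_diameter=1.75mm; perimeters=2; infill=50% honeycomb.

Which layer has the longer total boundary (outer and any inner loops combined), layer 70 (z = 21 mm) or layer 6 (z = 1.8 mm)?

Layer 70 (z = 21): the cube does not reach this height (z outside [0, 11]); the 8×10.5 cube at (16, 15) contributes its full rectangle (perimeter 37.00 mm); Combining (union): only the 8×10.5 cube at (16, 15) is present, so the union is just that shape — boundary = 37.00 mm. So its perimeter = 37.00 mm. Layer 6 (z = 1.8): the cube (footprint 18×13) is included at this height (perimeter 62.00 mm); the cube at (16, 15) does not reach this height (z outside [3.5, 23.5]); Combining (union): only the 18×13 cube is present, so the union is just that shape — boundary = 62.00 mm. So its perimeter = 62.00 mm. Layer 6 is larger (62.00 vs 37.00 mm).

layer 6 (z = 1.8 mm)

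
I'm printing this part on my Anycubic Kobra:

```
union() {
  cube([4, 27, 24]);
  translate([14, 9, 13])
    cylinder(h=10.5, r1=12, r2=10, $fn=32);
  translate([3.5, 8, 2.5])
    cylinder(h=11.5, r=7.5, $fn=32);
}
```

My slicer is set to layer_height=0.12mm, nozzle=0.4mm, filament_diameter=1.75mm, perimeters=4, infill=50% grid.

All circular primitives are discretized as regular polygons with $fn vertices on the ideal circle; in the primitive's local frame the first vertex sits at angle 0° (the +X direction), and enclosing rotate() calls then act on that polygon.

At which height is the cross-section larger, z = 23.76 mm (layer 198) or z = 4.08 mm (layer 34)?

Layer 198 (z = 23.76): the cube (footprint 4×27) is included at this height (area 108.00 mm²); the cone at (14, 9) is not intersected at this z (z outside [13, 23.5]); the cylinder at (3.5, 8) does not reach this height (z outside [2.5, 14]); Taking the union: only the 4×27 cube is present, so the union is just that shape — area = 108.00 mm². So its area = 108.00 mm². Layer 34 (z = 4.08): the 4×27 cube contributes its full rectangle (area 108.00 mm²); the cone at (14, 9) does not reach this height (z outside [13, 23.5]); the r=7.5 cylinder at (3.5, 8) gives a regular 32-gon of circumradius 7.5 (constant along its height) (area = (32/2)·7.500²·sin(360°/32) = 175.58 mm²); Merging all regions: the regions partially overlap — summed areas 283.58 mm² minus the doubly-counted overlap 57.83 mm² gives 225.75 mm² — area = 225.75 mm². So its area = 225.75 mm². Layer 34 is larger (225.75 vs 108.00 mm²).

layer 34 (z = 4.08 mm)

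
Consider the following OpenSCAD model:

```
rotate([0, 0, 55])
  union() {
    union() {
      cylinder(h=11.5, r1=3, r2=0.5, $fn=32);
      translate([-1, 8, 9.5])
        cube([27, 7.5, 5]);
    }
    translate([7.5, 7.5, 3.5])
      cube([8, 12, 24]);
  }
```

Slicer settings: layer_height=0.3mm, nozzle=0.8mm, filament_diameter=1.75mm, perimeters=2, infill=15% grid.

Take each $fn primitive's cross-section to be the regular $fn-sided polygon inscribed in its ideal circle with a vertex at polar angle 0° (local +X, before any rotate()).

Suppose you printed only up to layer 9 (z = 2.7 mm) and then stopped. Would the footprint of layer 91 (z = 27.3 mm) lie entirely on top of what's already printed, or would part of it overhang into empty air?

Compare the two slices. At z = 2.7: the cone (r1=3→r2=0.5) has section circumradius 2.413 here — a regular 32-gon (area = (32/2)·2.413²·sin(360°/32) = 18.18 mm²); the cube at (-1, 8) is not intersected at this z (z outside [9.5, 14.5]); Combining (union): only the cone is present, so the union is just that shape — area = 18.18 mm²; the cube at (7.5, 7.5) does not reach this height (z outside [3.5, 27.5]); Merging all regions: only the result so far is present, so the union is just that shape — area = 18.18 mm²; (whole slice rotated 55° about Z — lengths, areas and connectivity unchanged). At z = 27.3: the cone is absent (z outside [0, 11.5]); the cube at (-1, 8) does not reach this height (z outside [9.5, 14.5]); Taking the union: nothing is present at this height; the 8×12 cube at (7.5, 7.5) contributes its full rectangle (area 96.00 mm²); Merging all regions: only the 8×12 cube at (7.5, 7.5) is present, so the union is just that shape — area = 96.00 mm²; (rotated 55° about Z; rotation is an isometry so areas/perimeters/island counts are preserved). Checking containment: at z = 27.3 the cross-section extends beyond the z = 2.7 cross-section by about 96.00 mm².

part overhangs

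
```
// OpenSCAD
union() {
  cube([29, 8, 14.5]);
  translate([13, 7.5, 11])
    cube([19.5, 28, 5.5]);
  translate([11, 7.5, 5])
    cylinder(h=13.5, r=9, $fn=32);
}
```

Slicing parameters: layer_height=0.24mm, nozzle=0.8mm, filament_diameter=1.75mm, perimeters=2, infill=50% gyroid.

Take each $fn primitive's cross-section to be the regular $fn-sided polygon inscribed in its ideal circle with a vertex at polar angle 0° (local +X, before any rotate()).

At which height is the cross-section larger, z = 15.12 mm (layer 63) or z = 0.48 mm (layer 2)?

layer 63 (z = 15.12 mm)

Layer 63 (z = 15.12): the cube is not intersected at this z (z outside [0, 14.5]); the 19.5×28 cube at (13, 7.5) contributes its full rectangle (area 546.00 mm²); the cylinder at (11, 7.5): section is a regular 32-gon, circumradius r=9 (area = (32/2)·9.000²·sin(360°/32) = 252.84 mm²); Merging all regions: the regions partially overlap — summed areas 798.84 mm² minus the doubly-counted overlap 45.41 mm² gives 753.42 mm² — area = 753.42 mm². So its area = 753.42 mm². Layer 2 (z = 0.48): the cube (footprint 29×8) is included at this height (area 232.00 mm²); the cube at (13, 7.5) is absent (z outside [11, 16.5]); the cylinder at (11, 7.5) does not reach this height (z outside [5, 18.5]); Combining (union): only the 29×8 cube is present, so the union is just that shape — area = 232.00 mm². So its area = 232.00 mm². Layer 63 is larger (753.42 vs 232.00 mm²).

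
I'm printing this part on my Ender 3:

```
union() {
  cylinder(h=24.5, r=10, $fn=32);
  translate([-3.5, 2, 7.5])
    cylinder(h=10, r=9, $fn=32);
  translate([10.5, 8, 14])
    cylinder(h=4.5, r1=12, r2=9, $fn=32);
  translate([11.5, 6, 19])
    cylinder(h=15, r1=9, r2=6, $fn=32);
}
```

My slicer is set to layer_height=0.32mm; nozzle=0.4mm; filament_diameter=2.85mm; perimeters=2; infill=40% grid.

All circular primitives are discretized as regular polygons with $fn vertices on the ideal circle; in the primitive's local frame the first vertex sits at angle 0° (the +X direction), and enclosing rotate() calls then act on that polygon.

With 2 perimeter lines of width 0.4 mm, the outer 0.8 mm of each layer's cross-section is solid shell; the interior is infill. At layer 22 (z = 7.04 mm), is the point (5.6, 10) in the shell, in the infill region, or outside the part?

outside

At z = 7.04 mm: the cylinder: section is a regular 32-gon, circumradius r=10; the cylinder at (-3.5, 2) does not reach this height (z outside [7.5, 17.5]); the cone at (10.5, 8) is not intersected at this z (z outside [14, 18.5]); the cone at (11.5, 6) is absent (z outside [19, 34]); Merging all regions: only the r=10 cylinder is present, so the union is just that shape — 1 connected region. Overall, the cross-section is a single solid region. The nearest boundary edge runs (5.56, 8.31)→(3.83, 9.24); distance from the point to it = 1.51 mm. The point is not inside any of the regions above, so it lies outside the cross-section (1.51 mm from the nearest boundary).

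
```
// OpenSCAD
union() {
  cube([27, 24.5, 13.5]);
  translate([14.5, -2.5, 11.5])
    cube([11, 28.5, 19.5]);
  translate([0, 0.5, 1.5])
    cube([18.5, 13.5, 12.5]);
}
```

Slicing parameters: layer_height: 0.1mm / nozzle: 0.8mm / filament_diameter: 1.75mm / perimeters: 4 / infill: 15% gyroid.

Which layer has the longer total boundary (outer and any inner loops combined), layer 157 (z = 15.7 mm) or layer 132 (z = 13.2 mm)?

Layer 157 (z = 15.7): the cube is absent (z outside [0, 13.5]); the cube at (14.5, -2.5) is present — its section is the full 11×28.5 rectangle (perimeter 79.00 mm); the cube at (0, 0.5) does not reach this height (z outside [1.5, 14]); Taking the union: only the 11×28.5 cube at (14.5, -2.5) is present, so the union is just that shape — boundary = 79.00 mm. So its perimeter = 79.00 mm. Layer 132 (z = 13.2): the cube (footprint 27×24.5) is included at this height (perimeter 103.00 mm); the cube at (14.5, -2.5) (footprint 11×28.5) is included at this height (perimeter 79.00 mm); the cube at (0, 0.5) is present — its section is the full 18.5×13.5 rectangle (perimeter 64.00 mm); Taking the union: the regions partially overlap (shared area 519.25 mm²), so the edge portions inside another operand are dropped and the merged outline is re-measured after clipping — boundary = 111.00 mm. So its perimeter = 111.00 mm. Layer 132 is larger (111.00 vs 79.00 mm).

layer 132 (z = 13.2 mm)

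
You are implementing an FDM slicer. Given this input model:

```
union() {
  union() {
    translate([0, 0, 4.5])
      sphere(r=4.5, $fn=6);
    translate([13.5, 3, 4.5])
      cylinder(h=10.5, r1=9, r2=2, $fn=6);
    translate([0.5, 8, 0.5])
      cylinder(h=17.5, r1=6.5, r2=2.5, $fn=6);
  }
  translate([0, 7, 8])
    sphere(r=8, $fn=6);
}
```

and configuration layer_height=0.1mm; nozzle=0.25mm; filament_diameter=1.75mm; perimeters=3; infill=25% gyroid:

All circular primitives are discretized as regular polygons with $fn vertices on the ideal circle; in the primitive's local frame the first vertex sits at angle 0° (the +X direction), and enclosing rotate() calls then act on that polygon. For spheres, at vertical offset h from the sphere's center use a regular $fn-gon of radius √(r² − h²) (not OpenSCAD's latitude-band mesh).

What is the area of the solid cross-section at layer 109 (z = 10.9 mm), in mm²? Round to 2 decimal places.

At z = 10.9 mm: the sphere is not intersected at this z (|z−center|=6.400 > r=4.5); the cone at (13.5, 3) contributes a regular 6-gon of circumradius 4.733 (interpolated between r1=9 and r2=2 at t=0.610) (area = (6/2)·4.733²·sin(360°/6) = 58.21 mm²); the cone at (0.5, 8): at t=0.594 of its height the radius interpolates to r₁+(r₂−r₁)t = 4.123, giving a regular 6-gon of that circumradius (area = (6/2)·4.123²·sin(360°/6) = 44.16 mm²); Taking the union: the 2 present regions are separate (no shared area or edge), so areas and boundary lengths simply add and each stays a separate island — area = 102.37 mm²; the r=8 sphere at (0, 7) contributes a regular 6-gon of circumradius √(8²−2.9²) = 7.456 (area = (6/2)·7.456²·sin(360°/6) = 144.43 mm²); Combining (union): the regions partially overlap — summed areas 246.80 mm² minus the doubly-counted overlap 44.16 mm² gives 202.64 mm² — area = 202.64 mm². Overall, the cross-section has 2 separate islands. Net area = 202.64 mm².

202.64 mm²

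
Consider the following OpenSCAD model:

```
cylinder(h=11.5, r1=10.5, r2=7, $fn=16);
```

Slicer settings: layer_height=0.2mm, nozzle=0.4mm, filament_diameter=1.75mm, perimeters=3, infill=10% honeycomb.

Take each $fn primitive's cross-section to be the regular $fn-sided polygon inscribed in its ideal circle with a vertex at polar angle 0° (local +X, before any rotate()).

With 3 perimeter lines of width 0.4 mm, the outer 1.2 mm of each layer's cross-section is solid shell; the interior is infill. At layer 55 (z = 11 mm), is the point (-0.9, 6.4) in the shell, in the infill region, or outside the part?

shell

At z = 11 mm: the cone: at t=0.957 of its height the radius interpolates to r₁+(r₂−r₁)t = 7.152, giving a regular 16-gon of that circumradius. Overall, the cross-section is a single solid region. The nearest boundary edge runs (0.00, 7.15)→(-2.74, 6.61); distance from the point to it = 0.56 mm. The point is inside the cross-section, 0.56 mm from the nearest boundary — within the 1.2 mm shell band (3 × 0.4).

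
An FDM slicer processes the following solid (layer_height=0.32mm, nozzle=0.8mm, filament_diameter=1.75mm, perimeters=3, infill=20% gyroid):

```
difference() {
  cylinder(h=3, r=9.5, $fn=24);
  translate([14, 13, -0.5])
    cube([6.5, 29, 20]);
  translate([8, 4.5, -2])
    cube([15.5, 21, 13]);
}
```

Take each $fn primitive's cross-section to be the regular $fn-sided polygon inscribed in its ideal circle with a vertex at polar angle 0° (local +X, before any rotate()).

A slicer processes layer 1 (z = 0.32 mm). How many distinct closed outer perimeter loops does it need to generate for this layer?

At z = 0.32 mm: the r=9.5 cylinder gives a regular 24-gon of circumradius 9.5 (constant along its height); the cube at (14, 13) (footprint 6.5×29) is included at this height; the cube at (8, 4.5) is present — its section is the full 15.5×21 rectangle; After the difference (first − rest): starting from the r=9.5 cylinder, the 6.5×29 cube at (14, 13) misses the remaining region (no effect); the 15.5×21 cube at (8, 4.5) partially overlaps it — only the 0.10 mm² overlap (of its 325.50 mm²) is removed, clipping the outline — 1 connected region. The result has 1 disconnected region.

1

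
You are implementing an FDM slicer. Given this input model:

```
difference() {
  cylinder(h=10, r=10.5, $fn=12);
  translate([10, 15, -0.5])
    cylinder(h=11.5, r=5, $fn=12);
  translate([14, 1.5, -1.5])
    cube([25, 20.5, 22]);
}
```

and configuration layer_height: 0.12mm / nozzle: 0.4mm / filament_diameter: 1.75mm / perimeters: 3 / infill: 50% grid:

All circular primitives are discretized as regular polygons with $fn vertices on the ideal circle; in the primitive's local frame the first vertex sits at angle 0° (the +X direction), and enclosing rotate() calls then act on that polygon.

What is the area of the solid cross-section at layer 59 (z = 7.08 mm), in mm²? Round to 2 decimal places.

At z = 7.08 mm: the r=10.5 cylinder contributes a regular 12-gon of circumradius 10.5 (area = (12/2)·10.500²·sin(360°/12) = 330.75 mm²); the r=5 cylinder at (10, 15) contributes a regular 12-gon of circumradius 5 (area = (12/2)·5.000²·sin(360°/12) = 75.00 mm²); the 25×20.5 cube at (14, 1.5) contributes its full rectangle (area 512.50 mm²); After the difference (first − rest): starting from the r=10.5 cylinder (330.75 mm²), the r=5 cylinder at (10, 15) misses the remaining region (no effect); the 25×20.5 cube at (14, 1.5) misses the remaining region (no effect) — area = 330.75 mm². Overall, the cross-section is a single solid region. Net area = 330.75 mm².

330.75 mm²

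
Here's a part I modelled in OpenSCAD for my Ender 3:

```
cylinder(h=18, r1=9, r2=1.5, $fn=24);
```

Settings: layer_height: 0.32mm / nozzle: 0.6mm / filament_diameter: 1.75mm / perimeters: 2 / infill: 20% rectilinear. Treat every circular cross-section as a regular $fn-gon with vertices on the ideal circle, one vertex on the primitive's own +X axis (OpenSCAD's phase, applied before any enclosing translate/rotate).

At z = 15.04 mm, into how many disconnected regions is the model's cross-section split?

1

At z = 15.04 mm: the cone: at t=0.836 of its height the radius interpolates to r₁+(r₂−r₁)t = 2.733, giving a regular 24-gon of that circumradius. The result has 1 disconnected region.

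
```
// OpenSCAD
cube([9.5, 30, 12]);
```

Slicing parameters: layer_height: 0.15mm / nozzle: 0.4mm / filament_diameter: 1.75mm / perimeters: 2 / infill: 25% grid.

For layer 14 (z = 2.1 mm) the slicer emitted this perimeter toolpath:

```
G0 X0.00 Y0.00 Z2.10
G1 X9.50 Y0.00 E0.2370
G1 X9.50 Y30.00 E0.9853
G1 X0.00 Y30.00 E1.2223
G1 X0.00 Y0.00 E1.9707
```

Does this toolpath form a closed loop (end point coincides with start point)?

yes

Start point (G0): (0.00, 0.00). End point (last G1): the path returns to the start — closed.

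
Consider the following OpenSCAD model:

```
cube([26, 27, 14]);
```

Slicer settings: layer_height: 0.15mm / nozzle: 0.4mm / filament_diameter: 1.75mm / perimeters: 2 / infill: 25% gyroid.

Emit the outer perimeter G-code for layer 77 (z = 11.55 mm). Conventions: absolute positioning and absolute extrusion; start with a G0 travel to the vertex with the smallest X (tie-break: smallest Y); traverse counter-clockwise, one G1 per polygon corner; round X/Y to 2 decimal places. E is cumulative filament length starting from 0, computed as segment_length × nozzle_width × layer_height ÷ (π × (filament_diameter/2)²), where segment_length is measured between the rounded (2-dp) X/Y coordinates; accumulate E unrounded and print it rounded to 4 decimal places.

At z = 11.55 mm: the 26×27 cube contributes its full rectangle. The outline is a single polygon with 4 vertices. Extrusion per mm of travel: 0.4 × 0.15 / (π × 0.875²) = 0.024945. Accumulating E over each segment gives final E = 2.6442.

G0 X0.00 Y0.00 Z11.55
G1 X26.00 Y0.00 E0.6486
G1 X26.00 Y27.00 E1.3221
G1 X0.00 Y27.00 E1.9707
G1 X0.00 Y0.00 E2.6442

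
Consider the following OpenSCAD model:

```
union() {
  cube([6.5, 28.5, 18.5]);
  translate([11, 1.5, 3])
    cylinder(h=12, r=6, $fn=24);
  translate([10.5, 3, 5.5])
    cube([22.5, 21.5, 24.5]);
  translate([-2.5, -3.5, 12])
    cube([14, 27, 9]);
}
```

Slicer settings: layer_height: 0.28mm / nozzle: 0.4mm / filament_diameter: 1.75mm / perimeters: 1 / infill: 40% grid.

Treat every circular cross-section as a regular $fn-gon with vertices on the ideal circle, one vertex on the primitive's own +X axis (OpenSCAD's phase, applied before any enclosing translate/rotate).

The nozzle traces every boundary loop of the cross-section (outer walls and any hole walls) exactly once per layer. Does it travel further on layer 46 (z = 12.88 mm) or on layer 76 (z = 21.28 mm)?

Layer 46 (z = 12.88): the cube is present — its section is the full 6.5×28.5 rectangle (perimeter 70.00 mm); the r=6 cylinder at (11, 1.5) gives a regular 24-gon of circumradius 6 (constant along its height) (perimeter = 2·24·6.000·sin(180°/24) = 37.59 mm); the cube at (10.5, 3) is present — its section is the full 22.5×21.5 rectangle (perimeter 88.00 mm); the cube at (-2.5, -3.5) (footprint 14×27) is included at this height (perimeter 82.00 mm); Combining (union): the regions partially overlap (shared area 249.37 mm²), so the edge portions inside another operand are dropped and the merged outline is re-measured after clipping — boundary = 135.81 mm. So its perimeter = 135.81 mm. Layer 76 (z = 21.28): the cube is not intersected at this z (z outside [0, 18.5]); the cylinder at (11, 1.5) does not reach this height (z outside [3, 15]); the cube at (10.5, 3) is present — its section is the full 22.5×21.5 rectangle (perimeter 88.00 mm); the cube at (-2.5, -3.5) is absent (z outside [12, 21]); Combining (union): only the 22.5×21.5 cube at (10.5, 3) is present, so the union is just that shape — boundary = 88.00 mm. So its perimeter = 88.00 mm. Layer 46 is larger (135.81 vs 88.00 mm).

layer 46 (z = 12.88 mm)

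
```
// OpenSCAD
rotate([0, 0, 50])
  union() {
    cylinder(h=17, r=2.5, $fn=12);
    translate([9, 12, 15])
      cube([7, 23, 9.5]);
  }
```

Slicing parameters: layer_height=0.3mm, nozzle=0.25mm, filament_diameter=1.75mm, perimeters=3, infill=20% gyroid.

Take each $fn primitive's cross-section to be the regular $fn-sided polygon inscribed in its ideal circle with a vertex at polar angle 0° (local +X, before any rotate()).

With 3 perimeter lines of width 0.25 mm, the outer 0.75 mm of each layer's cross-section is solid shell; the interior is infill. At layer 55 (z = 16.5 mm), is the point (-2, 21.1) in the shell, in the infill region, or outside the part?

At z = 16.5 mm: the cylinder: section is a regular 12-gon, circumradius r=2.5; the cube at (9, 12) (footprint 7×23) is included at this height; Combining (union): the 2 present regions are separate (no shared area or edge), so areas and boundary lengths simply add and each stays a separate island — 2 connected regions; (rotated 50° about Z; rotation is an isometry so areas/perimeters/island counts are preserved). Overall, the cross-section has 2 separate islands. Undo the 50° rotation: the query point maps to (14.878, 15.095) in the un-rotated model frame. The nearest boundary edge runs (16.00, 35.00)→(16.00, 12.00); distance from the point to it = 1.12 mm. (Shell/infill is judged within the island containing the point — the largest one.) The point is inside the cross-section and 1.12 mm from the nearest boundary — more than the 0.75 mm shell width (3 × 0.25), so it's in the infill interior.

infill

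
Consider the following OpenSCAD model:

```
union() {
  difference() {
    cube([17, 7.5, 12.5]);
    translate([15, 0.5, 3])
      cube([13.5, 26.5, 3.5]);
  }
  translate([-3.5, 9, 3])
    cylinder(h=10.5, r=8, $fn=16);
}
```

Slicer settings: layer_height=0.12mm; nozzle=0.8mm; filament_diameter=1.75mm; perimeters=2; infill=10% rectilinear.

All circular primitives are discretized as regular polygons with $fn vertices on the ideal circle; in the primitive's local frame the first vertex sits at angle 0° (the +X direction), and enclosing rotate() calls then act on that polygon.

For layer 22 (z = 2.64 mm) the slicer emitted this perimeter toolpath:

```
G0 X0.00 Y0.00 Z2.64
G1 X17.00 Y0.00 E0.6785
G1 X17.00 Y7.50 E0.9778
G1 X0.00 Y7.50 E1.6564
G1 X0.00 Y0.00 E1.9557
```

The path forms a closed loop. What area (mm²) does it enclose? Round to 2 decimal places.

Apply the shoelace formula to the sequence of (X, Y) vertices; enclosed area = 127.50 mm².

127.50 mm²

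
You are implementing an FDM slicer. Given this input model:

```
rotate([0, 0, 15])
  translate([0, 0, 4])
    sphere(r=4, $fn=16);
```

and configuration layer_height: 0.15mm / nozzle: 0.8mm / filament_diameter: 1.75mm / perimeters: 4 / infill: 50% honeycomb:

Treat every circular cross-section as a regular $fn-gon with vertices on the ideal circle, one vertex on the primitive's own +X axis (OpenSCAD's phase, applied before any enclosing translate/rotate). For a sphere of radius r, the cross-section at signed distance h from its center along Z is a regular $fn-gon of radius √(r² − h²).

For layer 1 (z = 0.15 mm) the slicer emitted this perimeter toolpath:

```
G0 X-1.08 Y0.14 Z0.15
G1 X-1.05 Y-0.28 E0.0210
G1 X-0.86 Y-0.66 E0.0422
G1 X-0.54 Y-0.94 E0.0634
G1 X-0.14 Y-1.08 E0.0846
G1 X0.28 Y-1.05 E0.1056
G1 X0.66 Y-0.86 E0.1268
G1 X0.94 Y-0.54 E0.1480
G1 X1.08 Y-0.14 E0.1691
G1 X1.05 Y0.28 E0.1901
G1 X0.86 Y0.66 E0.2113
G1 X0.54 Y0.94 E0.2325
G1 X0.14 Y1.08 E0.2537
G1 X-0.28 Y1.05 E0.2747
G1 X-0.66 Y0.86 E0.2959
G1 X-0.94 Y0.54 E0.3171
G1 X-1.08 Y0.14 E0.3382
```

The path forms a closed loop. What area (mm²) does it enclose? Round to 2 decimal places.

Apply the shoelace formula to the sequence of (X, Y) vertices; enclosed area = 3.61 mm².

3.61 mm²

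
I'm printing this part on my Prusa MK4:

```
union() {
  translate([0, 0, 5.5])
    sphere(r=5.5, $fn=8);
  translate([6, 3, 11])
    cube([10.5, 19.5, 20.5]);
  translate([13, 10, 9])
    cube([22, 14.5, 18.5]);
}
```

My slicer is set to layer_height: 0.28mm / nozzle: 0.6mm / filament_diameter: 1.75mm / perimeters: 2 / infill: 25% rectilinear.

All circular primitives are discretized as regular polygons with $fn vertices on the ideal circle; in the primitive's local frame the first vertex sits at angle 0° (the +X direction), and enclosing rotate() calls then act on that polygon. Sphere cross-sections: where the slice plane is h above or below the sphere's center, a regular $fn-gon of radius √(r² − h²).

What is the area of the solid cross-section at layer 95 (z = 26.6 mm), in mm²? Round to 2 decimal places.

480.00 mm²

At z = 26.6 mm: the sphere does not reach this height (|z−center|=21.100 > r=5.5); the 10.5×19.5 cube at (6, 3) contributes its full rectangle (area 204.75 mm²); the cube at (13, 10) (footprint 22×14.5) is included at this height (area 319.00 mm²); Combining (union): the regions partially overlap — summed areas 523.75 mm² minus the doubly-counted overlap 43.75 mm² gives 480.00 mm² — area = 480.00 mm². Overall, the cross-section is a single solid region. Net area = 480.00 mm².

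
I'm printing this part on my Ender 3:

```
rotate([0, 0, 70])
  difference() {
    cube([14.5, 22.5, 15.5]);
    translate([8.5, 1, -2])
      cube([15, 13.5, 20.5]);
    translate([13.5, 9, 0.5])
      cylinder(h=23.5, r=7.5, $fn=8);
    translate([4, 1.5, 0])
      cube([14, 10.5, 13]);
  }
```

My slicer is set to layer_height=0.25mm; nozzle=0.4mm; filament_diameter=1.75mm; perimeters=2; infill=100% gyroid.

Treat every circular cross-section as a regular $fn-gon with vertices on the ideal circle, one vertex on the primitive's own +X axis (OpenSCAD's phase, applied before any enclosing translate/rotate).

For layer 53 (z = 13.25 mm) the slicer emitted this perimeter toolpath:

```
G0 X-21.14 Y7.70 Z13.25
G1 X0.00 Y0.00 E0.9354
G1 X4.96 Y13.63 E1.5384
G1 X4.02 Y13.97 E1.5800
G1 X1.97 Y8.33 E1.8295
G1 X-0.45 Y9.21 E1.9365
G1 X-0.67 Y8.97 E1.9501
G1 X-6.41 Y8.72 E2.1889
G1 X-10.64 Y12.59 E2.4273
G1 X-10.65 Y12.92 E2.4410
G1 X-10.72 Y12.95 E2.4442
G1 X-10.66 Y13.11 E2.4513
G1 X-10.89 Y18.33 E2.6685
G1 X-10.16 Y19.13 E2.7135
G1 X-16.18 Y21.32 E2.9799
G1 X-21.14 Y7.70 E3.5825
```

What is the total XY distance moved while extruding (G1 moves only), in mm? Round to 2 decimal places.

Sum the Euclidean lengths of each G1 segment: total = 86.17 mm.

86.17 mm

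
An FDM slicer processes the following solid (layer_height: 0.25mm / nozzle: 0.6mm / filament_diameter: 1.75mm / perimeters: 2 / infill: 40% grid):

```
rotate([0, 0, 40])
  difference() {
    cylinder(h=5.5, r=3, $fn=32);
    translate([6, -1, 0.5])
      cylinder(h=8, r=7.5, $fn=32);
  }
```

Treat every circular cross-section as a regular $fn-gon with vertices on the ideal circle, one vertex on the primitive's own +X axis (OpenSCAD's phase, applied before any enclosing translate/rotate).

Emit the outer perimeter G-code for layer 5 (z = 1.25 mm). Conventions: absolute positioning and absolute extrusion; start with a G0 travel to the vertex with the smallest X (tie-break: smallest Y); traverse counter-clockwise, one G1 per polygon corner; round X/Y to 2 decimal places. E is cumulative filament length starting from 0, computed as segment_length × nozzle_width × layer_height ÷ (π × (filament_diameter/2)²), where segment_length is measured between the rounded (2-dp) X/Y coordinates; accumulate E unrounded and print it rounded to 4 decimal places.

At z = 1.25 mm: the r=3 cylinder gives a regular 32-gon of circumradius 3 (constant along its height); the r=7.5 cylinder at (6, -1) contributes a regular 32-gon of circumradius 7.5; Subtracting the remaining from the first: starting from the r=3 cylinder, the r=7.5 cylinder at (6, -1) partially overlaps it — only the 21.10 mm² overlap (of its 175.58 mm²) is removed, clipping the outline — 1 connected region; (whole slice rotated 40° about Z — lengths, areas and connectivity unchanged). The outline is a single polygon with 19 vertices. Extrusion per mm of travel: 0.6 × 0.25 / (π × 0.875²) = 0.062363. Accumulating E over each segment gives final E = 0.8500.

G0 X-2.99 Y0.26 Z1.25
G1 X-2.98 Y-0.33 E0.0368
G1 X-2.86 Y-0.90 E0.0731
G1 X-2.63 Y-1.44 E0.1097
G1 X-2.30 Y-1.93 E0.1466
G1 X-1.88 Y-2.34 E0.1832
G1 X-1.39 Y-2.66 E0.2197
G1 X-0.84 Y-2.88 E0.2566
G1 X-0.26 Y-2.99 E0.2934
G1 X0.33 Y-2.98 E0.3302
G1 X0.75 Y-2.89 E0.3570
G1 X0.54 Y-2.76 E0.3724
G1 X-0.51 Y-1.73 E0.4641
G1 X-1.34 Y-0.52 E0.5556
G1 X-1.91 Y0.84 E0.6476
G1 X-2.17 Y2.05 E0.7248
G1 X-2.34 Y1.88 E0.7398
G1 X-2.66 Y1.39 E0.7763
G1 X-2.88 Y0.84 E0.8132
G1 X-2.99 Y0.26 E0.8500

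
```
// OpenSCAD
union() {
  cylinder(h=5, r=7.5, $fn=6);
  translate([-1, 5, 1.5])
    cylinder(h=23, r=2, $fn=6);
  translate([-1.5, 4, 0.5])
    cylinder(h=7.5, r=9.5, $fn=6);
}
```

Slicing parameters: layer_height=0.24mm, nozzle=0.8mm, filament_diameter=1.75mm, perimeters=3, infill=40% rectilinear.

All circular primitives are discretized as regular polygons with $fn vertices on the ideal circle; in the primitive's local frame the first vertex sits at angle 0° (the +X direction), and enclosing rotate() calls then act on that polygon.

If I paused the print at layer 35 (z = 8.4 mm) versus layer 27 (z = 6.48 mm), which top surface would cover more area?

layer 27 (z = 6.48 mm)

Layer 35 (z = 8.4): the cylinder does not reach this height (z outside [0, 5]); the cylinder at (-1, 5): section is a regular 6-gon, circumradius r=2 (area = (6/2)·2.000²·sin(360°/6) = 10.39 mm²); the cylinder at (-1.5, 4) is absent (z outside [0.5, 8]); Taking the union: only the r=2 cylinder at (-1, 5) is present, so the union is just that shape — area = 10.39 mm². So its area = 10.39 mm². Layer 27 (z = 6.48): the cylinder is absent (z outside [0, 5]); the r=2 cylinder at (-1, 5) gives a regular 6-gon of circumradius 2 (constant along its height) (area = (6/2)·2.000²·sin(360°/6) = 10.39 mm²); the r=9.5 cylinder at (-1.5, 4) gives a regular 6-gon of circumradius 9.5 (constant along its height) (area = (6/2)·9.500²·sin(360°/6) = 234.48 mm²); Combining (union): the r=2 cylinder at (-1, 5) lies entirely inside the r=9.5 cylinder at (-1.5, 4), so the union is just the r=9.5 cylinder at (-1.5, 4) — area = 234.48 mm². So its area = 234.48 mm². Layer 27 is larger (234.48 vs 10.39 mm²).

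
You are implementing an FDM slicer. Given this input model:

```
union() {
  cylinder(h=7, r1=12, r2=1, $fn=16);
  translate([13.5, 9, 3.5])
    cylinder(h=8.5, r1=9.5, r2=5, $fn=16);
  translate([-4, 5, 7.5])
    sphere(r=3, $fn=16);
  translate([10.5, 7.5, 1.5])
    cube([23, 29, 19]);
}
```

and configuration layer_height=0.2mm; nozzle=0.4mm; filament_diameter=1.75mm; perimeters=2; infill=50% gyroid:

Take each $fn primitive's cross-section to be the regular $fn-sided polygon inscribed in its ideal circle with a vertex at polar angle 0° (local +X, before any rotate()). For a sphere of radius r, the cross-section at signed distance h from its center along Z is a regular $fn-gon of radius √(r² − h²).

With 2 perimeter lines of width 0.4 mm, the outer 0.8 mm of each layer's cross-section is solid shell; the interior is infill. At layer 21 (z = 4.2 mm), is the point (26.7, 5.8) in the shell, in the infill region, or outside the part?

outside

At z = 4.2 mm: the cone contributes a regular 16-gon of circumradius 5.400 (interpolated between r1=12 and r2=1 at t=0.600); the cone at (13.5, 9) (r1=9.5→r2=5) has section circumradius 9.129 here — a regular 16-gon; the sphere at (-4, 5) is not intersected at this z (|z−center|=3.300 > r=3); the cube at (10.5, 7.5) (footprint 23×29) is included at this height; Taking the union: the regions partially overlap (shared area 108.25 mm²), so overlapping operands fuse into one piece — 2 connected regions. Overall, the cross-section has 2 separate islands. The nearest boundary edge runs (33.50, 7.50)→(22.33, 7.50); distance from the point to it = 1.70 mm. The point is not inside any of the regions above, so it lies outside the cross-section (1.70 mm from the nearest boundary).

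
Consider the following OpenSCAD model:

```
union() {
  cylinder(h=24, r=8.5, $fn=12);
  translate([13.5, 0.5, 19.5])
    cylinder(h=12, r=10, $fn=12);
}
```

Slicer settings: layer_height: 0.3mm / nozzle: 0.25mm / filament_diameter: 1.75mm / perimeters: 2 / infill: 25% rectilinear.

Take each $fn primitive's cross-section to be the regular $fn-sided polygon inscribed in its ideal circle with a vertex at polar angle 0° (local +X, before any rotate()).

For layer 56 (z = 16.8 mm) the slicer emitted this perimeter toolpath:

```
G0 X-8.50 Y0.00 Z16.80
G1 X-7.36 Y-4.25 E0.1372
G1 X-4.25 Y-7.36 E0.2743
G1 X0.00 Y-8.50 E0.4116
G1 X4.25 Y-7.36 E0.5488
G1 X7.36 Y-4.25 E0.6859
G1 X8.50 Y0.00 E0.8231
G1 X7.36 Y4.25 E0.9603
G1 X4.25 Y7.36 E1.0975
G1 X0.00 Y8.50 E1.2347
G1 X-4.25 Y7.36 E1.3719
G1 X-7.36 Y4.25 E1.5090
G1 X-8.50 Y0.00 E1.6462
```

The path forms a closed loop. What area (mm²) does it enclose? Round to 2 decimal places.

Apply the shoelace formula to the sequence of (X, Y) vertices; enclosed area = 216.71 mm².

216.71 mm²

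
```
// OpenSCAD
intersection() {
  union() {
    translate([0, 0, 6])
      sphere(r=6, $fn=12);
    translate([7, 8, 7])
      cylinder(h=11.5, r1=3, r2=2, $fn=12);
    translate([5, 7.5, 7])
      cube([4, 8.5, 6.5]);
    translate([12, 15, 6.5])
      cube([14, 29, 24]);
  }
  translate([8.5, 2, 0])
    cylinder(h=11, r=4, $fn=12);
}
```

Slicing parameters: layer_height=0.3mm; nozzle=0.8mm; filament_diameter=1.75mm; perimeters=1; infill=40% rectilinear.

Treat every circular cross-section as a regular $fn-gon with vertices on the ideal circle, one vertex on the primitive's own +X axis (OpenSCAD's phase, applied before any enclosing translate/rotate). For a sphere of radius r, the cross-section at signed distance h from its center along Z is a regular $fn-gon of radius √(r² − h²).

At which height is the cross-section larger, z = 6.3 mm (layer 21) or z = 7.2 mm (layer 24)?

layer 24 (z = 7.2 mm)

Layer 21 (z = 6.3): the r=6 sphere slices to a regular 12-gon of circumradius 5.992 (√(r²−h²) with h=0.3 from center) (area = (12/2)·5.992²·sin(360°/12) = 107.73 mm²); the cone at (7, 8) is not intersected at this z (z outside [7, 18.5]); the cube at (5, 7.5) does not reach this height (z outside [7, 13.5]); the cube at (12, 15) is absent (z outside [6.5, 30.5]); Merging all regions: only the r=6 sphere is present, so the union is just that shape — area = 107.73 mm²; the cylinder at (8.5, 2): section is a regular 12-gon, circumradius r=4 (area = (12/2)·4.000²·sin(360°/12) = 48.00 mm²); After intersecting: the r=4 cylinder at (8.5, 2) partially overlaps the result so far; clipping to the common part keeps 3.03 mm² — area = 3.03 mm². So its area = 3.03 mm². Layer 24 (z = 7.2): the r=6 sphere contributes a regular 12-gon of circumradius √(6²−1.2²) = 5.879 (area = (12/2)·5.879²·sin(360°/12) = 103.68 mm²); the cone at (7, 8) (r1=3→r2=2) has section circumradius 2.983 here — a regular 12-gon (area = (12/2)·2.983²·sin(360°/12) = 26.69 mm²); the 4×8.5 cube at (5, 7.5) contributes its full rectangle (area 34.00 mm²); the cube at (12, 15) (footprint 14×29) is included at this height (area 406.00 mm²); Combining (union): the regions partially overlap — summed areas 570.37 mm² minus the doubly-counted overlap 12.67 mm² gives 557.70 mm² — area = 557.70 mm²; the r=4 cylinder at (8.5, 2) gives a regular 12-gon of circumradius 4 (constant along its height) (area = (12/2)·4.000²·sin(360°/12) = 48.00 mm²); Taking the intersection: the r=4 cylinder at (8.5, 2) partially overlaps the result so far; clipping to the common part keeps 3.83 mm² — area = 3.83 mm². So its area = 3.83 mm². Layer 24 is larger (3.83 vs 3.03 mm²).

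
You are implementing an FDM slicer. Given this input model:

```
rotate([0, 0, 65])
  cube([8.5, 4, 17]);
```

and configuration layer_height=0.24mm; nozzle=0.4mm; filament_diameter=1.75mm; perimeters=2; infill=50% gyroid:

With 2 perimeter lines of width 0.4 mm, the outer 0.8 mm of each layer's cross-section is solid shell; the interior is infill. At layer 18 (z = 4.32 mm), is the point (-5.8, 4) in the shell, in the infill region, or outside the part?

At z = 4.32 mm: the cube is present — its section is the full 8.5×4 rectangle; (rotated 65° about Z; rotation is an isometry so areas/perimeters/island counts are preserved). Overall, the cross-section is a single solid region. Undo the 65° rotation: the query point maps to (1.174, 6.947) in the un-rotated model frame. The nearest boundary edge runs (8.50, 4.00)→(0.00, 4.00); distance from the point to it = 2.95 mm. The point is not inside any of the regions above, so it lies outside the cross-section (2.95 mm from the nearest boundary).

outside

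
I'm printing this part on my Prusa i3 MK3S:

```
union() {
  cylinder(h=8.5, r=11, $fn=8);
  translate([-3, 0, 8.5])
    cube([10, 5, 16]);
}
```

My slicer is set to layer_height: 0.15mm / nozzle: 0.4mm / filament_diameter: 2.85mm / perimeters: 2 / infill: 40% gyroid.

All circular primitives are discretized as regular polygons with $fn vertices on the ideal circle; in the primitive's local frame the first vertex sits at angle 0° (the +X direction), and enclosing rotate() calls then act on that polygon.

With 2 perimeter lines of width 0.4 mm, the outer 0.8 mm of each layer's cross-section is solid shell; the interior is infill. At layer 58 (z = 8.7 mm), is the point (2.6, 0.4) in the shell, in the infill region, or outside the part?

shell

At z = 8.7 mm: the cylinder is not intersected at this z (z outside [0, 8.5]); the 10×5 cube at (-3, 0) contributes its full rectangle; Taking the union: only the 10×5 cube at (-3, 0) is present, so the union is just that shape — 1 connected region. Overall, the cross-section is a single solid region. The nearest boundary edge runs (-3.00, 0.00)→(7.00, 0.00); distance from the point to it = 0.40 mm. The point is inside the cross-section, 0.40 mm from the nearest boundary — within the 0.8 mm shell band (2 × 0.4).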